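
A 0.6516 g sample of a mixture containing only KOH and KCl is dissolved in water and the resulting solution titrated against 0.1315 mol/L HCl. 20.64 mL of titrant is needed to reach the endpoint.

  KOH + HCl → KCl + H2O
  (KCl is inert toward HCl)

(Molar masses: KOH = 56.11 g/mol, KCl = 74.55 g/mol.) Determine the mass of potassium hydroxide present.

0.1523 g

n(HCl) = 0.02064 × 0.1315 = 2.714 × 10^-3 mol
Let x = n(KOH), y = n(KCl).
Titrant: 1x = 2.714 × 10^-3;  mass: 56.11x + 74.55y = 0.6516
Solving, x = 2.714 × 10^-3 mol, y = 6.698 × 10^-3 mol
mass of KOH = 2.714 × 10^-3 × 56.11 = 0.1523 g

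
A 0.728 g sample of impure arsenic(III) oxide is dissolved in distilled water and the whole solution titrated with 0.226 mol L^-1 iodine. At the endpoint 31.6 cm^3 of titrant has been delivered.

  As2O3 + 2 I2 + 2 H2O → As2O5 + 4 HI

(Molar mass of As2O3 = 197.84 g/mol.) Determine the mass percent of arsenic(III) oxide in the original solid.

n(I2) = 0.0316 L × 0.226 mol/L = 7.14 × 10^-3 mol
From the 1:2 ratio, n(As2O3) = 1/2 × 7.14 × 10^-3 = 3.57 × 10^-3 mol
mass of As2O3 = 3.57 × 10^-3 × 197.84 g/mol = 0.706 g
% As2O3 = 0.706 / 0.728 × 100 = 97.0 %

97.0 %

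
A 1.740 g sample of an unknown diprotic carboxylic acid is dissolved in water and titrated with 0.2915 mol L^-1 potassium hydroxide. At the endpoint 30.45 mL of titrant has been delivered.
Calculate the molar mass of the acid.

n(KOH) = 0.03045 L × 0.2915 mol/L = 8.876 × 10^-3 mol
From the 1:2 ratio, n(H2A) = 1/2 × 8.876 × 10^-3 = 4.438 × 10^-3 mol
M = m / n = 1.740 g / 4.438 × 10^-3 mol = 392.1 g/mol

392.1 g/mol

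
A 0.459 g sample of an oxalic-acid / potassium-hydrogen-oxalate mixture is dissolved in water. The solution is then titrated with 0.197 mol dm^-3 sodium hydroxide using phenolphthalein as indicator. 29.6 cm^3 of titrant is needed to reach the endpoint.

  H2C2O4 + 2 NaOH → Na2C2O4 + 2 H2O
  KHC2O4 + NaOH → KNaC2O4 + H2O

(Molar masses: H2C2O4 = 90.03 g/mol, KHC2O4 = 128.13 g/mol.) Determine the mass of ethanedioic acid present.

0.156 g

n(NaOH) = 0.0296 × 0.197 = 5.83 × 10^-3 mol
Let x = n(H2C2O4), y = n(KHC2O4).
Titrant: 2x + 1y = 5.83 × 10^-3;  mass: 90.03x + 128.13y = 0.459
Solving, x = 1.73 × 10^-3 mol, y = 2.36 × 10^-3 mol
mass of H2C2O4 = 1.73 × 10^-3 × 90.03 = 0.156 g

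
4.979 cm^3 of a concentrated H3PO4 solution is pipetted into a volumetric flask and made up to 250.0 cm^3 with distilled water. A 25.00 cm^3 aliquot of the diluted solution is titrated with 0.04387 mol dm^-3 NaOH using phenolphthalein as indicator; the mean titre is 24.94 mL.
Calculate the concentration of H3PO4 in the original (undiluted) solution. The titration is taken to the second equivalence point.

1.099 mol/L

H3PO4 + 2 NaOH → Na2HPO4 + 2 H2O
n(NaOH) = 0.02494 × 0.04387 = 1.094 × 10^-3 mol
From the 1:2 ratio, n(H3PO4) in the aliquot = 1/2 × 1.094 × 10^-3 = 5.471 × 10^-4 mol
[H3PO4]_dilute = 5.471 × 10^-4 / 0.02500 = 0.02188 mol/L
Dilution factor = 250.0 / 4.979 = 50.21
[H3PO4]_stock = 0.02188 × 50.21 = 1.099 mol/L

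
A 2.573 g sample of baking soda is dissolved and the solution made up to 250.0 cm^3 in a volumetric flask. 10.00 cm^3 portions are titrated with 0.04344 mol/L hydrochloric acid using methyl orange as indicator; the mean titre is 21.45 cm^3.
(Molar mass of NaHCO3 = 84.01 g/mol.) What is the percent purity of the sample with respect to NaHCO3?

NaHCO3 + HCl → NaCl + H2O + CO2
n(HCl) per titration = 0.02145 × 0.04344 = 9.318 × 10^-4 mol
n(NaHCO3) in each aliquot = 9.318 × 10^-4 mol (1:1 ratio)
n(NaHCO3) in the whole flask = 9.318 × 10^-4 × 250.0/10.00 = 0.02329 mol
mass of NaHCO3 = 0.02329 × 84.01 = 1.957 g
% NaHCO3 = 1.957 / 2.573 × 100 = 76.06 %

76.06 %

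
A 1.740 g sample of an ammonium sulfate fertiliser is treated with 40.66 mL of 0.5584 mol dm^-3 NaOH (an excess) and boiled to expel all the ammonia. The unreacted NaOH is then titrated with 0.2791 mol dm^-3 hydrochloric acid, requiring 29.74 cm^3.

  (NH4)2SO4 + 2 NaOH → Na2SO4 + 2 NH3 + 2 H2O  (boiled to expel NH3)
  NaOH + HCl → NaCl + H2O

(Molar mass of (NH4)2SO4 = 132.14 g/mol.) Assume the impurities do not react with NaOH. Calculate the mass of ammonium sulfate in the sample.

0.9517 g

n(NaOH) added = 0.04066 × 0.5584 = 0.02270 mol
n(HCl) used in back-titration = 0.02974 × 0.2791 = 8.300 × 10^-3 mol
n(NaOH) left over = 8.300 × 10^-3 mol (1:1 ratio)
n(NaOH) consumed by analyte = 0.02270 − 8.300 × 10^-3 = 0.01440 mol
From the 1:2 ratio, n((NH4)2SO4) = 1/2 × 0.01440 = 7.202 × 10^-3 mol
mass of (NH4)2SO4 = 7.202 × 10^-3 × 132.14 = 0.9517 g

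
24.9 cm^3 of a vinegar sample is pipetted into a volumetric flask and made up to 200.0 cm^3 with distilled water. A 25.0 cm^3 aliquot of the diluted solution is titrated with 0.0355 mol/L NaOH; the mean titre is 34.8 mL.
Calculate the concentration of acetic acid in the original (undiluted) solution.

CH3COOH + NaOH → CH3COONa + H2O
n(NaOH) = 0.0348 × 0.0355 = 1.24 × 10^-3 mol
n(CH3COOH) in the aliquot = 1.24 × 10^-3 mol (1:1 ratio)
[CH3COOH]_dilute = 1.24 × 10^-3 / 0.0250 = 0.0494 mol/L
Dilution factor = 200.0 / 24.9 = 8.032
[CH3COOH]_stock = 0.0494 × 8.032 = 0.397 mol/L

0.397 mol/L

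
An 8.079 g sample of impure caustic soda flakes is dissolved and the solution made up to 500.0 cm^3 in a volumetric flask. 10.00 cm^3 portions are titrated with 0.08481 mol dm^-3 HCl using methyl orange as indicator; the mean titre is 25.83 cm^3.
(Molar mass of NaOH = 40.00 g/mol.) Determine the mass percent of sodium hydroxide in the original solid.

NaOH + HCl → NaCl + H2O
n(HCl) per titration = 0.02583 × 0.08481 = 2.191 × 10^-3 mol
n(NaOH) in each aliquot = 2.191 × 10^-3 mol (1:1 ratio)
n(NaOH) in the whole flask = 2.191 × 10^-3 × 500.0/10.00 = 0.1095 mol
mass of NaOH = 0.1095 × 40.00 = 4.381 g
% NaOH = 4.381 / 8.079 × 100 = 54.23 %

54.23 %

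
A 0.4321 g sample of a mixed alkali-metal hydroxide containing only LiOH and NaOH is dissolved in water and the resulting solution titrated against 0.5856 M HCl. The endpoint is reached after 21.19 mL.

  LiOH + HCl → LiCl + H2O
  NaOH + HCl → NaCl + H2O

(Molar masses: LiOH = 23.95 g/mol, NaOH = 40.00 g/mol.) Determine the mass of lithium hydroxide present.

n(HCl) = 0.02119 × 0.5856 = 0.01241 mol
Let x = n(LiOH), y = n(NaOH).
Titrant: 1x + 1y = 0.01241;  mass: 23.95x + 40.00y = 0.4321
Solving, x = 4.003 × 10^-3 mol, y = 8.405 × 10^-3 mol
mass of LiOH = 4.003 × 10^-3 × 23.95 = 0.09588 g

0.09588 g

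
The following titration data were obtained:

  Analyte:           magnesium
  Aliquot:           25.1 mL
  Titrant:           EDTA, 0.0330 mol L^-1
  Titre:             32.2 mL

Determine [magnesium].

Mg^2+ + EDTA^4- → [Mg(EDTA)]^2-
n(EDTA) = 0.0322 L × 0.0330 mol/L = 1.06 × 10^-3 mol
n(Mg2+) = 1.06 × 10^-3 mol (1:1 mole ratio)
[Mg2+] = 1.06 × 10^-3 mol / 0.0251 L = 0.0423 mol/L

0.0423 mol/L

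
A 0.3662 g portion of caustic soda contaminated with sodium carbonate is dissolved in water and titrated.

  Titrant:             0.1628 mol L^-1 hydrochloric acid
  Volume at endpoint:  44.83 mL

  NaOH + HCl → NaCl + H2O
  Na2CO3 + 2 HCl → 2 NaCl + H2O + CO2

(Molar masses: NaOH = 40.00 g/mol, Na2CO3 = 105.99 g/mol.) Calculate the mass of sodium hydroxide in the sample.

0.06333 g

n(HCl) = 0.04483 × 0.1628 = 7.298 × 10^-3 mol
Let x = n(NaOH), y = n(Na2CO3).
Titrant: 1x + 2y = 7.298 × 10^-3;  mass: 40.00x + 105.99y = 0.3662
Solving, x = 1.583 × 10^-3 mol, y = 2.858 × 10^-3 mol
mass of NaOH = 1.583 × 10^-3 × 40.00 = 0.06333 g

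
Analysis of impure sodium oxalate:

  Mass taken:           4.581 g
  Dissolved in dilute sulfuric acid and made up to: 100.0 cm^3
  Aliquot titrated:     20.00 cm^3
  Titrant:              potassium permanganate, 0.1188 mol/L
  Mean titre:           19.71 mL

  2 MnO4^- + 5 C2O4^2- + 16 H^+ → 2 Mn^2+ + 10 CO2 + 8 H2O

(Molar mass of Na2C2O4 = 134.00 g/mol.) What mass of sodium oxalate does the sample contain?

3.922 g

n(KMnO4) per titration = 0.01971 × 0.1188 = 2.342 × 10^-3 mol
From the 5:2 ratio, n(Na2C2O4) in each aliquot = 5/2 × 2.342 × 10^-3 = 5.854 × 10^-3 mol
n(Na2C2O4) in the whole flask = 5.854 × 10^-3 × 100.0/20.00 = 0.02927 mol
mass of Na2C2O4 = 0.02927 × 134.00 = 3.922 g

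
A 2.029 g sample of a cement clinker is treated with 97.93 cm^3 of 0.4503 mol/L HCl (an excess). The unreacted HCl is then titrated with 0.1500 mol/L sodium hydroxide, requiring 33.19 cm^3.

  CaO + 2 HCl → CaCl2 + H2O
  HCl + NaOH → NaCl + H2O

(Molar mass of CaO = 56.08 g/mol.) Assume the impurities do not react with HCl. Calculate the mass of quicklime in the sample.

n(HCl) added = 0.09793 × 0.4503 = 0.04410 mol
n(NaOH) used in back-titration = 0.03319 × 0.1500 = 4.978 × 10^-3 mol
n(HCl) left over = 4.978 × 10^-3 mol (1:1 ratio)
n(HCl) consumed by analyte = 0.04410 − 4.978 × 10^-3 = 0.03912 mol
From the 1:2 ratio, n(CaO) = 1/2 × 0.03912 = 0.01956 mol
mass of CaO = 0.01956 × 56.08 = 1.097 g

1.097 g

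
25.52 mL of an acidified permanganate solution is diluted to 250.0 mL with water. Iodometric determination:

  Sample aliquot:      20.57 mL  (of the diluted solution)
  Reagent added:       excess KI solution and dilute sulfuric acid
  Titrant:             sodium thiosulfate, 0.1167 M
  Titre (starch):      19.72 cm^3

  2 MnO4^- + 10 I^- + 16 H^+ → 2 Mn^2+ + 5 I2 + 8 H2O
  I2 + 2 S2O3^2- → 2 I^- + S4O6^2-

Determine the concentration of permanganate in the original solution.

0.2192 M

n(S2O3^2-) = 0.01972 × 0.1167 = 2.301 × 10^-3 mol
n(I2) = n(S2O3^2-)/2 = 1.151 × 10^-3 mol
From the 2:5 ratio, n(MnO4^-) in the aliquot = 2/5 × 1.151 × 10^-3 = 4.603 × 10^-4 mol
[MnO4^-]_dilute = 4.603 × 10^-4 / 0.02057 = 0.02238 mol/L
[MnO4^-]_original = 0.02238 × 250.0/25.52 = 0.2192 mol/L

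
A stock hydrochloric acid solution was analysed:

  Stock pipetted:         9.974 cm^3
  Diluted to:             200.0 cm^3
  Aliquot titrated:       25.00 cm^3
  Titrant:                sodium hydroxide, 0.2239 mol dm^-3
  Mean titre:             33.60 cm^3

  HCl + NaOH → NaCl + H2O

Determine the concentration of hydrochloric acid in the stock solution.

6.034 mol/L

n(NaOH) = 0.03360 × 0.2239 = 7.523 × 10^-3 mol
n(HCl) in the aliquot = 7.523 × 10^-3 mol (1:1 ratio)
[HCl]_dilute = 7.523 × 10^-3 / 0.02500 = 0.3009 mol/L
Dilution factor = 200.0 / 9.974 = 20.05
[HCl]_stock = 0.3009 × 20.05 = 6.034 mol/L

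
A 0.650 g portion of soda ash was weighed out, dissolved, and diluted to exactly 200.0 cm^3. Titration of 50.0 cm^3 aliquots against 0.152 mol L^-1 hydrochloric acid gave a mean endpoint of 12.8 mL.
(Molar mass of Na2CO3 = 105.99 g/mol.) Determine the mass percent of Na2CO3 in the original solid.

Na2CO3 + 2 HCl → 2 NaCl + H2O + CO2
n(HCl) per titration = 0.0128 × 0.152 = 1.95 × 10^-3 mol
From the 1:2 ratio, n(Na2CO3) in each aliquot = 1/2 × 1.95 × 10^-3 = 9.73 × 10^-4 mol
n(Na2CO3) in the whole flask = 9.73 × 10^-4 × 200.0/50.0 = 3.89 × 10^-3 mol
mass of Na2CO3 = 3.89 × 10^-3 × 105.99 = 0.412 g
% Na2CO3 = 0.412 / 0.650 × 100 = 63.5 %

63.5 %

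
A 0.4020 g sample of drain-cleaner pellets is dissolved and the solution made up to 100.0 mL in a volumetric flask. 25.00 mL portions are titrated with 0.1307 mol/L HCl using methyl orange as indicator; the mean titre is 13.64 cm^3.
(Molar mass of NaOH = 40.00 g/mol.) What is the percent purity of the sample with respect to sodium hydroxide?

NaOH + HCl → NaCl + H2O
n(HCl) per titration = 0.01364 × 0.1307 = 1.783 × 10^-3 mol
n(NaOH) in each aliquot = 1.783 × 10^-3 mol (1:1 ratio)
n(NaOH) in the whole flask = 1.783 × 10^-3 × 100.0/25.00 = 7.131 × 10^-3 mol
mass of NaOH = 7.131 × 10^-3 × 40.00 = 0.2852 g
% NaOH = 0.2852 / 0.4020 × 100 = 70.96 %

70.96 %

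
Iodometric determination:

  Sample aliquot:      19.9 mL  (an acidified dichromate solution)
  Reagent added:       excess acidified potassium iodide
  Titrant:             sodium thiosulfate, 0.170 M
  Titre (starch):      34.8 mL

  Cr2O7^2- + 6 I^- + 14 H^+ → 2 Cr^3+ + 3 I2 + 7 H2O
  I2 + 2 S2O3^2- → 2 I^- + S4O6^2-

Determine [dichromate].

0.0495 M

n(S2O3^2-) = 0.0348 × 0.170 = 5.92 × 10^-3 mol
n(I2) = n(S2O3^2-)/2 = 2.96 × 10^-3 mol
From the 1:3 ratio, n(Cr2O7^2-) in the aliquot = 1/3 × 2.96 × 10^-3 = 9.86 × 10^-4 mol
[Cr2O7^2-] = 9.86 × 10^-4 / 0.0199 = 0.0495 mol/L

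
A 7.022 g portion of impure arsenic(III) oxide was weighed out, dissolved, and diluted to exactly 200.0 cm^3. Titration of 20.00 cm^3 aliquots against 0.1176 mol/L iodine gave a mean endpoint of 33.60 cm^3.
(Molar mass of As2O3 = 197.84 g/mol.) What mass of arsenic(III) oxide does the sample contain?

As2O3 + 2 I2 + 2 H2O → As2O5 + 4 HI
n(I2) per titration = 0.03360 × 0.1176 = 3.951 × 10^-3 mol
From the 1:2 ratio, n(As2O3) in each aliquot = 1/2 × 3.951 × 10^-3 = 1.976 × 10^-3 mol
n(As2O3) in the whole flask = 1.976 × 10^-3 × 200.0/20.00 = 0.01976 mol
mass of As2O3 = 0.01976 × 197.84 = 3.909 g

3.909 g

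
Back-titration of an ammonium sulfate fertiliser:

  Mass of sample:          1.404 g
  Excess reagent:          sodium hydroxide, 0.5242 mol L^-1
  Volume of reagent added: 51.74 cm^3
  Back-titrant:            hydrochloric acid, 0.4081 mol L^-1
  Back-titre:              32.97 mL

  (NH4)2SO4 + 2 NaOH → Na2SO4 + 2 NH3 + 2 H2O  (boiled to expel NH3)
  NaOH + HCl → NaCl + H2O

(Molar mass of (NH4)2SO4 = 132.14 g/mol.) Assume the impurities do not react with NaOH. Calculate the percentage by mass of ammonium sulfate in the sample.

n(NaOH) added = 0.05174 × 0.5242 = 0.02712 mol
n(HCl) used in back-titration = 0.03297 × 0.4081 = 0.01346 mol
n(NaOH) left over = 0.01346 mol (1:1 ratio)
n(NaOH) consumed by analyte = 0.02712 − 0.01346 = 0.01367 mol
From the 1:2 ratio, n((NH4)2SO4) = 1/2 × 0.01367 = 6.834 × 10^-3 mol
mass of (NH4)2SO4 = 6.834 × 10^-3 × 132.14 = 0.9030 g
% (NH4)2SO4 = 0.9030 / 1.404 × 100 = 64.31 %

64.31 %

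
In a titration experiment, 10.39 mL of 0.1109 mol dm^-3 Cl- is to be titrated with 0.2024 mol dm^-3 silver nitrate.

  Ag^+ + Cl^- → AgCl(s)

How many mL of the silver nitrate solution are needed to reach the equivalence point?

n(Cl-) = 0.01039 L × 0.1109 mol/L = 1.152 × 10^-3 mol
n(AgNO3) = 1.152 × 10^-3 mol (1:1 stoichiometry)
V(AgNO3) = 1.152 × 10^-3 mol / 0.2024 mol/L = 0.005693 L = 5.693 mL

5.693 mL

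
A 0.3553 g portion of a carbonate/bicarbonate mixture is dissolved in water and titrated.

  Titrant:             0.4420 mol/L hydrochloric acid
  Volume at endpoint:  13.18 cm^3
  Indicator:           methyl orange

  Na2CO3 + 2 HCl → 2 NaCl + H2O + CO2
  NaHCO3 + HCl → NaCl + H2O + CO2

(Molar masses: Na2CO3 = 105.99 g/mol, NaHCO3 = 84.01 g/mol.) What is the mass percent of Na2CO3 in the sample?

64.49 %

n(HCl) = 0.01318 × 0.4420 = 5.826 × 10^-3 mol
Let x = n(Na2CO3), y = n(NaHCO3).
Titrant: 2x + 1y = 5.826 × 10^-3;  mass: 105.99x + 84.01y = 0.3553
Solving, x = 2.162 × 10^-3 mol, y = 1.502 × 10^-3 mol
mass of Na2CO3 = 2.162 × 10^-3 × 105.99 = 0.2291 g
% Na2CO3 = 0.2291 / 0.3553 × 100 = 64.49 %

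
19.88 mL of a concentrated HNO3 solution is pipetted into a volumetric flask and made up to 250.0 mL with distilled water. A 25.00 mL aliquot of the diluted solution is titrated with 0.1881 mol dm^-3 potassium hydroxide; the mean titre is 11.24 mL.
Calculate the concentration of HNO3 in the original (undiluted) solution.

HNO3 + KOH → KNO3 + H2O
n(KOH) = 0.01124 × 0.1881 = 2.114 × 10^-3 mol
n(HNO3) in the aliquot = 2.114 × 10^-3 mol (1:1 ratio)
[HNO3]_dilute = 2.114 × 10^-3 / 0.02500 = 0.08457 mol/L
Dilution factor = 250.0 / 19.88 = 12.58
[HNO3]_stock = 0.08457 × 12.58 = 1.064 mol/L

1.064 mol/L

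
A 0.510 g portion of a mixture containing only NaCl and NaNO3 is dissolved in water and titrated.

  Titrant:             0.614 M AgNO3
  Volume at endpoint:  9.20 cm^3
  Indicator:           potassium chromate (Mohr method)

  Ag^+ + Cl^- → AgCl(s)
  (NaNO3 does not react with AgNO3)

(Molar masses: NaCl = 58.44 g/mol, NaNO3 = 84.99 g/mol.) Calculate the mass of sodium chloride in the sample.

0.330 g

n(AgNO3) = 0.00920 × 0.614 = 5.65 × 10^-3 mol
Let x = n(NaCl), y = n(NaNO3).
Titrant: 1x = 5.65 × 10^-3;  mass: 58.44x + 84.99y = 0.510
Solving, x = 5.65 × 10^-3 mol, y = 2.12 × 10^-3 mol
mass of NaCl = 5.65 × 10^-3 × 58.44 = 0.330 g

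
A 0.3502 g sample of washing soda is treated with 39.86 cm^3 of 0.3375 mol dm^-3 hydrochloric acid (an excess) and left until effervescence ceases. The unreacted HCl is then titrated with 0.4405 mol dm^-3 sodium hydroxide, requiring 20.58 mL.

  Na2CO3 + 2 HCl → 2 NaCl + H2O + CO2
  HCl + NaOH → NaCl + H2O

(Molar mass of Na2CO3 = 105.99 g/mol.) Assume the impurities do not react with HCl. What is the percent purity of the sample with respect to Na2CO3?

66.39 %

n(HCl) added = 0.03986 × 0.3375 = 0.01345 mol
n(NaOH) used in back-titration = 0.02058 × 0.4405 = 9.065 × 10^-3 mol
n(HCl) left over = 9.065 × 10^-3 mol (1:1 ratio)
n(HCl) consumed by analyte = 0.01345 − 9.065 × 10^-3 = 4.387 × 10^-3 mol
From the 1:2 ratio, n(Na2CO3) = 1/2 × 4.387 × 10^-3 = 2.194 × 10^-3 mol
mass of Na2CO3 = 2.194 × 10^-3 × 105.99 = 0.2325 g
% Na2CO3 = 0.2325 / 0.3502 × 100 = 66.39 %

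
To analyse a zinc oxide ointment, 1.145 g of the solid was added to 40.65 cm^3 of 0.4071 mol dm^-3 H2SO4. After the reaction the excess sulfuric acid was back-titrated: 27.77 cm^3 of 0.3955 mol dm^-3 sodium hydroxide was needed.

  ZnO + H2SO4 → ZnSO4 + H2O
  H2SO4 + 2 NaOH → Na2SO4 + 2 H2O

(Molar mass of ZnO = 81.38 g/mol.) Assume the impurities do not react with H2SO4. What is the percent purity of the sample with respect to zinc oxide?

n(H2SO4) added = 0.04065 × 0.4071 = 0.01655 mol
n(NaOH) used in back-titration = 0.02777 × 0.3955 = 0.01098 mol
From the 1:2 ratio, n(H2SO4) left over = 1/2 × 0.01098 = 5.492 × 10^-3 mol
n(H2SO4) consumed by analyte = 0.01655 − 5.492 × 10^-3 = 0.01106 mol
n(ZnO) = 0.01106 mol (1:1 ratio)
mass of ZnO = 0.01106 × 81.38 = 0.8998 g
% ZnO = 0.8998 / 1.145 × 100 = 78.59 %

78.59 %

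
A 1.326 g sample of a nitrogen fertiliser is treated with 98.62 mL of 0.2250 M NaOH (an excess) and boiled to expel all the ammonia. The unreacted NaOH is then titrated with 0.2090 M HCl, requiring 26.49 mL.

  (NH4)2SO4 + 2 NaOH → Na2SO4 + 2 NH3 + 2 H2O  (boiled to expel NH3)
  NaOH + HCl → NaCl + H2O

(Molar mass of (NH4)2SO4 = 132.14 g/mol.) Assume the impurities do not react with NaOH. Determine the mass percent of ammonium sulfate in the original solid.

n(NaOH) added = 0.09862 × 0.2250 = 0.02219 mol
n(HCl) used in back-titration = 0.02649 × 0.2090 = 5.536 × 10^-3 mol
n(NaOH) left over = 5.536 × 10^-3 mol (1:1 ratio)
n(NaOH) consumed by analyte = 0.02219 − 5.536 × 10^-3 = 0.01665 mol
From the 1:2 ratio, n((NH4)2SO4) = 1/2 × 0.01665 = 8.327 × 10^-3 mol
mass of (NH4)2SO4 = 8.327 × 10^-3 × 132.14 = 1.100 g
% (NH4)2SO4 = 1.100 / 1.326 × 100 = 82.98 %

82.98 %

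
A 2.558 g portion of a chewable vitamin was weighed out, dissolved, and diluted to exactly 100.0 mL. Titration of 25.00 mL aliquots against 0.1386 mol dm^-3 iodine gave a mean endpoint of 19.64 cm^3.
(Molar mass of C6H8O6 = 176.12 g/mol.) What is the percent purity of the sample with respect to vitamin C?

74.97 %

C6H8O6 + I2 → C6H6O6 + 2 HI
n(I2) per titration = 0.01964 × 0.1386 = 2.722 × 10^-3 mol
n(C6H8O6) in each aliquot = 2.722 × 10^-3 mol (1:1 ratio)
n(C6H8O6) in the whole flask = 2.722 × 10^-3 × 100.0/25.00 = 0.01089 mol
mass of C6H8O6 = 0.01089 × 176.12 = 1.918 g
% C6H8O6 = 1.918 / 2.558 × 100 = 74.97 %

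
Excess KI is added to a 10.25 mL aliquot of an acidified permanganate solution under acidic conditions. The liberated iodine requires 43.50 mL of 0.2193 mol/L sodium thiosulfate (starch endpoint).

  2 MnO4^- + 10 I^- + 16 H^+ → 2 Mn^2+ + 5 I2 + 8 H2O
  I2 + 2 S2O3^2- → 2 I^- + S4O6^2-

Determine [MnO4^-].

0.1861 mol/L

n(S2O3^2-) = 0.04350 × 0.2193 = 9.540 × 10^-3 mol
n(I2) = n(S2O3^2-)/2 = 4.770 × 10^-3 mol
From the 2:5 ratio, n(MnO4^-) in the aliquot = 2/5 × 4.770 × 10^-3 = 1.908 × 10^-3 mol
[MnO4^-] = 1.908 × 10^-3 / 0.01025 = 0.1861 mol/L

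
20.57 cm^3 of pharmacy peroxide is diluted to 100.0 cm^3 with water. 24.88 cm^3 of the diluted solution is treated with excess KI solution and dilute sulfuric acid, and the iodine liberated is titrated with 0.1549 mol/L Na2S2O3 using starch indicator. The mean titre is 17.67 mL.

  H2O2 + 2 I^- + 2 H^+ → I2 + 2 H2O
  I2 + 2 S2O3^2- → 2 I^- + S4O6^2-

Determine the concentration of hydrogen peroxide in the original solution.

n(S2O3^2-) = 0.01767 × 0.1549 = 2.737 × 10^-3 mol
n(I2) = n(S2O3^2-)/2 = 1.369 × 10^-3 mol
n(H2O2) in the aliquot = 1.369 × 10^-3 mol (1:1 ratio)
[H2O2]_dilute = 1.369 × 10^-3 / 0.02488 = 0.05501 mol/L
[H2O2]_original = 0.05501 × 100.0/20.57 = 0.2674 mol/L

0.2674 mol/L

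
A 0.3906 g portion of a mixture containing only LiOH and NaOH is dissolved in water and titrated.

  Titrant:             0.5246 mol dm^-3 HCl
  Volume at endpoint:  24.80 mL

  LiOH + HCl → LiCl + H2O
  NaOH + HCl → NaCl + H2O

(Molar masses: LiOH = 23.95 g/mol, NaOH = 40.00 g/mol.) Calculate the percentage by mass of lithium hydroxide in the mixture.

49.59 %

n(HCl) = 0.02480 × 0.5246 = 0.01301 mol
Let x = n(LiOH), y = n(NaOH).
Titrant: 1x + 1y = 0.01301;  mass: 23.95x + 40.00y = 0.3906
Solving, x = 8.087 × 10^-3 mol, y = 4.923 × 10^-3 mol
mass of LiOH = 8.087 × 10^-3 × 23.95 = 0.1937 g
% LiOH = 0.1937 / 0.3906 × 100 = 49.59 %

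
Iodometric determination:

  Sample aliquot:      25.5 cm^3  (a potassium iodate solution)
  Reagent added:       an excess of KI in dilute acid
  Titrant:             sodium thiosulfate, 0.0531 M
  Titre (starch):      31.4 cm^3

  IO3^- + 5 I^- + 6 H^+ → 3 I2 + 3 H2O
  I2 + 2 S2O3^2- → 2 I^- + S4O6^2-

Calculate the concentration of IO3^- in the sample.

n(S2O3^2-) = 0.0314 × 0.0531 = 1.67 × 10^-3 mol
n(I2) = n(S2O3^2-)/2 = 8.34 × 10^-4 mol
From the 1:3 ratio, n(IO3^-) in the aliquot = 1/3 × 8.34 × 10^-4 = 2.78 × 10^-4 mol
[IO3^-] = 2.78 × 10^-4 / 0.0255 = 0.0109 mol/L

0.0109 M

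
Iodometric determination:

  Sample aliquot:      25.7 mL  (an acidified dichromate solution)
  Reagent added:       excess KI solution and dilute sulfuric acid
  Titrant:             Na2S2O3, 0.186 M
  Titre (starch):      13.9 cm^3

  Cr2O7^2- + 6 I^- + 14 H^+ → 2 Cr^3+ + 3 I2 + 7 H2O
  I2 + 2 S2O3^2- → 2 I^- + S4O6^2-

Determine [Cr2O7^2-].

0.0168 M

n(S2O3^2-) = 0.0139 × 0.186 = 2.59 × 10^-3 mol
n(I2) = n(S2O3^2-)/2 = 1.29 × 10^-3 mol
From the 1:3 ratio, n(Cr2O7^2-) in the aliquot = 1/3 × 1.29 × 10^-3 = 4.31 × 10^-4 mol
[Cr2O7^2-] = 4.31 × 10^-4 / 0.0257 = 0.0168 mol/L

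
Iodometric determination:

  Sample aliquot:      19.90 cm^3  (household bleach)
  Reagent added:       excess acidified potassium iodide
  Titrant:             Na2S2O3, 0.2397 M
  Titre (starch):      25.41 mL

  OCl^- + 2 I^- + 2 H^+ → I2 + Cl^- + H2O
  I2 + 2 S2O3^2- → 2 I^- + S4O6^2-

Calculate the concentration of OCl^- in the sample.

0.1530 M

n(S2O3^2-) = 0.02541 × 0.2397 = 6.091 × 10^-3 mol
n(I2) = n(S2O3^2-)/2 = 3.045 × 10^-3 mol
n(OCl^-) in the aliquot = 3.045 × 10^-3 mol (1:1 ratio)
[OCl^-] = 3.045 × 10^-3 / 0.01990 = 0.1530 mol/L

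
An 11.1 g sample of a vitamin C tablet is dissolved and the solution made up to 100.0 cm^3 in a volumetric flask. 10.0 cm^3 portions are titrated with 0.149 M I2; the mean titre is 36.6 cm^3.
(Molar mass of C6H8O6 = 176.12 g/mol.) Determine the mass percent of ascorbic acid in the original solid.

86.5 %

C6H8O6 + I2 → C6H6O6 + 2 HI
n(I2) per titration = 0.0366 × 0.149 = 5.45 × 10^-3 mol
n(C6H8O6) in each aliquot = 5.45 × 10^-3 mol (1:1 ratio)
n(C6H8O6) in the whole flask = 5.45 × 10^-3 × 100.0/10.0 = 0.0545 mol
mass of C6H8O6 = 0.0545 × 176.12 = 9.60 g
% C6H8O6 = 9.60 / 11.1 × 100 = 86.5 %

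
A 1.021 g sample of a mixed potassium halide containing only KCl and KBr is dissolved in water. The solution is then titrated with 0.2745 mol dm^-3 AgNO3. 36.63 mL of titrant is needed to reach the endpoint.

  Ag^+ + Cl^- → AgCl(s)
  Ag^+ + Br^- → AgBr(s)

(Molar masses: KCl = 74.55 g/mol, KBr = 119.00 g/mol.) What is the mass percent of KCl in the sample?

28.83 %

n(AgNO3) = 0.03663 × 0.2745 = 0.01005 mol
Let x = n(KCl), y = n(KBr).
Titrant: 1x + 1y = 0.01005;  mass: 74.55x + 119.00y = 1.021
Solving, x = 3.949 × 10^-3 mol, y = 6.106 × 10^-3 mol
mass of KCl = 3.949 × 10^-3 × 74.55 = 0.2944 g
% KCl = 0.2944 / 1.021 × 100 = 28.83 %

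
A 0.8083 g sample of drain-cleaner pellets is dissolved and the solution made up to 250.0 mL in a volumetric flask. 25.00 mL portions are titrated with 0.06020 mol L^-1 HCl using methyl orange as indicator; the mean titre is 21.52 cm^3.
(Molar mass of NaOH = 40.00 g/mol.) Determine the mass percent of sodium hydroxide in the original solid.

64.11 %

NaOH + HCl → NaCl + H2O
n(HCl) per titration = 0.02152 × 0.06020 = 1.296 × 10^-3 mol
n(NaOH) in each aliquot = 1.296 × 10^-3 mol (1:1 ratio)
n(NaOH) in the whole flask = 1.296 × 10^-3 × 250.0/25.00 = 0.01296 mol
mass of NaOH = 0.01296 × 40.00 = 0.5182 g
% NaOH = 0.5182 / 0.8083 × 100 = 64.11 %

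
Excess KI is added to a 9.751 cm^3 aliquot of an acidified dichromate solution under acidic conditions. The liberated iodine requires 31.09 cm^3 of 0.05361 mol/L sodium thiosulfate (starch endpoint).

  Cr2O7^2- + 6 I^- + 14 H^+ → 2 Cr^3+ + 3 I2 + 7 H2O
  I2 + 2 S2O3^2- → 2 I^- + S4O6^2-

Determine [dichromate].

n(S2O3^2-) = 0.03109 × 0.05361 = 1.667 × 10^-3 mol
n(I2) = n(S2O3^2-)/2 = 8.334 × 10^-4 mol
From the 1:3 ratio, n(Cr2O7^2-) in the aliquot = 1/3 × 8.334 × 10^-4 = 2.778 × 10^-4 mol
[Cr2O7^2-] = 2.778 × 10^-4 / 0.009751 = 0.02849 mol/L

0.02849 mol/L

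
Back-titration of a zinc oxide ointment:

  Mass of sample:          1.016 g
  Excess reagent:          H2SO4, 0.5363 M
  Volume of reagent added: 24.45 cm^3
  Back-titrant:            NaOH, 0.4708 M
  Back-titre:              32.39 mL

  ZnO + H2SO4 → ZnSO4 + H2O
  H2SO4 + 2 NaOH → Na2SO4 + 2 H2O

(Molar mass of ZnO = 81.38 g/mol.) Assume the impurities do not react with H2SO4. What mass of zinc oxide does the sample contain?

0.4466 g

n(H2SO4) added = 0.02445 × 0.5363 = 0.01311 mol
n(NaOH) used in back-titration = 0.03239 × 0.4708 = 0.01525 mol
From the 1:2 ratio, n(H2SO4) left over = 1/2 × 0.01525 = 7.625 × 10^-3 mol
n(H2SO4) consumed by analyte = 0.01311 − 7.625 × 10^-3 = 5.488 × 10^-3 mol
n(ZnO) = 5.488 × 10^-3 mol (1:1 ratio)
mass of ZnO = 5.488 × 10^-3 × 81.38 = 0.4466 g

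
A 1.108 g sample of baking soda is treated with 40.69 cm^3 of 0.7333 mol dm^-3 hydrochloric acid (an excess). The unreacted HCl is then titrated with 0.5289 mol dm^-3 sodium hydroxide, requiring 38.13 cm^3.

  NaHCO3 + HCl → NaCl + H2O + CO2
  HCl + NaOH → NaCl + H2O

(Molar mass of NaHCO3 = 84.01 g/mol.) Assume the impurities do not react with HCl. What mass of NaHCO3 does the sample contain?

0.8125 g

n(HCl) added = 0.04069 × 0.7333 = 0.02984 mol
n(NaOH) used in back-titration = 0.03813 × 0.5289 = 0.02017 mol
n(HCl) left over = 0.02017 mol (1:1 ratio)
n(HCl) consumed by analyte = 0.02984 − 0.02017 = 9.671 × 10^-3 mol
n(NaHCO3) = 9.671 × 10^-3 mol (1:1 ratio)
mass of NaHCO3 = 9.671 × 10^-3 × 84.01 = 0.8125 g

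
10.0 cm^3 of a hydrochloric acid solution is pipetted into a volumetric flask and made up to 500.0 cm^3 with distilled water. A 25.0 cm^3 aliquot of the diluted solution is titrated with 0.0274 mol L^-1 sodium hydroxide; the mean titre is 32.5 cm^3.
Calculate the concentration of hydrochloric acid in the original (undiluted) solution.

1.78 mol/L

HCl + NaOH → NaCl + H2O
n(NaOH) = 0.0325 × 0.0274 = 8.90 × 10^-4 mol
n(HCl) in the aliquot = 8.90 × 10^-4 mol (1:1 ratio)
[HCl]_dilute = 8.90 × 10^-4 / 0.0250 = 0.0356 mol/L
Dilution factor = 500.0 / 10.0 = 50.00
[HCl]_stock = 0.0356 × 50.00 = 1.78 mol/L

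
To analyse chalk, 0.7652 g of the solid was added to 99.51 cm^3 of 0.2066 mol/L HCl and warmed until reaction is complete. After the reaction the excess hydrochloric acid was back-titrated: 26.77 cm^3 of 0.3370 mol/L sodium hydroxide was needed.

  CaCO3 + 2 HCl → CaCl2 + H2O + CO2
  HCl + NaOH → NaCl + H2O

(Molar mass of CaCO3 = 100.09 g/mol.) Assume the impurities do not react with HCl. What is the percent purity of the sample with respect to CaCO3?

75.46 %

n(HCl) added = 0.09951 × 0.2066 = 0.02056 mol
n(NaOH) used in back-titration = 0.02677 × 0.3370 = 9.021 × 10^-3 mol
n(HCl) left over = 9.021 × 10^-3 mol (1:1 ratio)
n(HCl) consumed by analyte = 0.02056 − 9.021 × 10^-3 = 0.01154 mol
From the 1:2 ratio, n(CaCO3) = 1/2 × 0.01154 = 5.769 × 10^-3 mol
mass of CaCO3 = 5.769 × 10^-3 × 100.09 = 0.5774 g
% CaCO3 = 0.5774 / 0.7652 × 100 = 75.46 %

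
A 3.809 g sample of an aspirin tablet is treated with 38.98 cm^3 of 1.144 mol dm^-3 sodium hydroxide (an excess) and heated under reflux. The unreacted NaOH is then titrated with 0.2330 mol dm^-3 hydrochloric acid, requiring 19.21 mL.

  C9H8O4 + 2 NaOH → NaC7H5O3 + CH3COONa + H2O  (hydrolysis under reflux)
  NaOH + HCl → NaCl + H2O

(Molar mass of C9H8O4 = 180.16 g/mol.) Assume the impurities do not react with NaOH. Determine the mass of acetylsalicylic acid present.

3.614 g

n(NaOH) added = 0.03898 × 1.144 = 0.04459 mol
n(HCl) used in back-titration = 0.01921 × 0.2330 = 4.476 × 10^-3 mol
n(NaOH) left over = 4.476 × 10^-3 mol (1:1 ratio)
n(NaOH) consumed by analyte = 0.04459 − 4.476 × 10^-3 = 0.04012 mol
From the 1:2 ratio, n(C9H8O4) = 1/2 × 0.04012 = 0.02006 mol
mass of C9H8O4 = 0.02006 × 180.16 = 3.614 g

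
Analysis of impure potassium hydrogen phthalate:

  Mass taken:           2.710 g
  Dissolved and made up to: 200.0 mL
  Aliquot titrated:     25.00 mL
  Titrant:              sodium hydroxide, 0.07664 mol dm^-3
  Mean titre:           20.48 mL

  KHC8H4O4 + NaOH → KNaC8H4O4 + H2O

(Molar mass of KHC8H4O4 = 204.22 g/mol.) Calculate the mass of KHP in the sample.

n(NaOH) per titration = 0.02048 × 0.07664 = 1.570 × 10^-3 mol
n(KHC8H4O4) in each aliquot = 1.570 × 10^-3 mol (1:1 ratio)
n(KHC8H4O4) in the whole flask = 1.570 × 10^-3 × 200.0/25.00 = 0.01256 mol
mass of KHC8H4O4 = 0.01256 × 204.22 = 2.564 g

2.564 g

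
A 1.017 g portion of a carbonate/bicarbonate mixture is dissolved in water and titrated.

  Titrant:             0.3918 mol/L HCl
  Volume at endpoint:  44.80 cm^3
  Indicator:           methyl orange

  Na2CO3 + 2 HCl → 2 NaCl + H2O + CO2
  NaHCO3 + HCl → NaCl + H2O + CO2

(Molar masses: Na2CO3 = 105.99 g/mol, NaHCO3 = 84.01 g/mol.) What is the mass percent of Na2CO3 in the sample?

n(HCl) = 0.04480 × 0.3918 = 0.01755 mol
Let x = n(Na2CO3), y = n(NaHCO3).
Titrant: 2x + 1y = 0.01755;  mass: 105.99x + 84.01y = 1.017
Solving, x = 7.377 × 10^-3 mol, y = 2.799 × 10^-3 mol
mass of Na2CO3 = 7.377 × 10^-3 × 105.99 = 0.7819 g
% Na2CO3 = 0.7819 / 1.017 × 100 = 76.88 %

76.88 %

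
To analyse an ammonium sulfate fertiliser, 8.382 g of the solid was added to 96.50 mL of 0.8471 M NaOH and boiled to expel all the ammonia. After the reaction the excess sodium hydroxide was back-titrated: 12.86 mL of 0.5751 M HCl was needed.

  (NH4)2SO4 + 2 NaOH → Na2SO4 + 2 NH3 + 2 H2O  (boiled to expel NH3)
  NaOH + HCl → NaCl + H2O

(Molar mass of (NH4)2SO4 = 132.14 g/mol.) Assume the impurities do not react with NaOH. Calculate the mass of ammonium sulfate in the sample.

4.912 g

n(NaOH) added = 0.09650 × 0.8471 = 0.08175 mol
n(HCl) used in back-titration = 0.01286 × 0.5751 = 7.396 × 10^-3 mol
n(NaOH) left over = 7.396 × 10^-3 mol (1:1 ratio)
n(NaOH) consumed by analyte = 0.08175 − 7.396 × 10^-3 = 0.07435 mol
From the 1:2 ratio, n((NH4)2SO4) = 1/2 × 0.07435 = 0.03717 mol
mass of (NH4)2SO4 = 0.03717 × 132.14 = 4.912 g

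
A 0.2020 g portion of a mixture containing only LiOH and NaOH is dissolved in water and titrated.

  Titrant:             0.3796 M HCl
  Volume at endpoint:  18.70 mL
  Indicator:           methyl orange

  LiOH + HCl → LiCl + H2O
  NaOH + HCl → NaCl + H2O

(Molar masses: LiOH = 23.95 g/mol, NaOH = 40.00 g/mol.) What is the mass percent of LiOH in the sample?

60.53 %

n(HCl) = 0.01870 × 0.3796 = 7.099 × 10^-3 mol
Let x = n(LiOH), y = n(NaOH).
Titrant: 1x + 1y = 7.099 × 10^-3;  mass: 23.95x + 40.00y = 0.2020
Solving, x = 5.105 × 10^-3 mol, y = 1.993 × 10^-3 mol
mass of LiOH = 5.105 × 10^-3 × 23.95 = 0.1223 g
% LiOH = 0.1223 / 0.2020 × 100 = 60.53 %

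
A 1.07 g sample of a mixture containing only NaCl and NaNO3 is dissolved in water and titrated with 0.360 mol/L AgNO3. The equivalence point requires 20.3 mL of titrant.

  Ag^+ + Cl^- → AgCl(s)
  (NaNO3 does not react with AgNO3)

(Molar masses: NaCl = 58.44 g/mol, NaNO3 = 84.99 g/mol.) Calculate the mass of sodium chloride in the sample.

0.427 g

n(AgNO3) = 0.0203 × 0.360 = 7.31 × 10^-3 mol
Let x = n(NaCl), y = n(NaNO3).
Titrant: 1x = 7.31 × 10^-3;  mass: 58.44x + 84.99y = 1.07
Solving, x = 7.31 × 10^-3 mol, y = 7.56 × 10^-3 mol
mass of NaCl = 7.31 × 10^-3 × 58.44 = 0.427 g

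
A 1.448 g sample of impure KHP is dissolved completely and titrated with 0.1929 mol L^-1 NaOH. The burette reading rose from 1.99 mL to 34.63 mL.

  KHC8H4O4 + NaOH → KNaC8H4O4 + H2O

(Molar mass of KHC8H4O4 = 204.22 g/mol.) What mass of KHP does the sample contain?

1.286 g

n(NaOH) = 0.03264 L × 0.1929 mol/L = 6.296 × 10^-3 mol
n(KHC8H4O4) = 6.296 × 10^-3 mol (1:1 ratio)
mass of KHC8H4O4 = 6.296 × 10^-3 × 204.22 g/mol = 1.286 g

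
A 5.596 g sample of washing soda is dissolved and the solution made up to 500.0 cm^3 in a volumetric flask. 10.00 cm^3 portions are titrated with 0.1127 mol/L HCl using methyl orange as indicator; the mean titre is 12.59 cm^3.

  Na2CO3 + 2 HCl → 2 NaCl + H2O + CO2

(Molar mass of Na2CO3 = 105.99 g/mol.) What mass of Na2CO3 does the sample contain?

3.760 g

n(HCl) per titration = 0.01259 × 0.1127 = 1.419 × 10^-3 mol
From the 1:2 ratio, n(Na2CO3) in each aliquot = 1/2 × 1.419 × 10^-3 = 7.094 × 10^-4 mol
n(Na2CO3) in the whole flask = 7.094 × 10^-4 × 500.0/10.00 = 0.03547 mol
mass of Na2CO3 = 0.03547 × 105.99 = 3.760 g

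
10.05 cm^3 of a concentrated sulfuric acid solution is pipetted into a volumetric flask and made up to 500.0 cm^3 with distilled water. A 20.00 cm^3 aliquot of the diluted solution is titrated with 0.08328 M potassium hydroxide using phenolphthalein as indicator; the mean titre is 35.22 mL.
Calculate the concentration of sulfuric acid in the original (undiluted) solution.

H2SO4 + 2 KOH → K2SO4 + 2 H2O
n(KOH) = 0.03522 × 0.08328 = 2.933 × 10^-3 mol
From the 1:2 ratio, n(H2SO4) in the aliquot = 1/2 × 2.933 × 10^-3 = 1.467 × 10^-3 mol
[H2SO4]_dilute = 1.467 × 10^-3 / 0.02000 = 0.07333 mol/L
Dilution factor = 500.0 / 10.05 = 49.75
[H2SO4]_stock = 0.07333 × 49.75 = 3.648 mol/L

3.648 M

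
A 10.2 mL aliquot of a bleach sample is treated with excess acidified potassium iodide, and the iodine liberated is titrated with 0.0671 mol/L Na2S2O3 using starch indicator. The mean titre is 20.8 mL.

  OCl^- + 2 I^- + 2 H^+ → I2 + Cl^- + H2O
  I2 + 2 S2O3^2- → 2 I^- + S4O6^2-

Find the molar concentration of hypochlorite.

n(S2O3^2-) = 0.0208 × 0.0671 = 1.40 × 10^-3 mol
n(I2) = n(S2O3^2-)/2 = 6.98 × 10^-4 mol
n(OCl^-) in the aliquot = 6.98 × 10^-4 mol (1:1 ratio)
[OCl^-] = 6.98 × 10^-4 / 0.0102 = 0.0684 mol/L

0.0684 mol/L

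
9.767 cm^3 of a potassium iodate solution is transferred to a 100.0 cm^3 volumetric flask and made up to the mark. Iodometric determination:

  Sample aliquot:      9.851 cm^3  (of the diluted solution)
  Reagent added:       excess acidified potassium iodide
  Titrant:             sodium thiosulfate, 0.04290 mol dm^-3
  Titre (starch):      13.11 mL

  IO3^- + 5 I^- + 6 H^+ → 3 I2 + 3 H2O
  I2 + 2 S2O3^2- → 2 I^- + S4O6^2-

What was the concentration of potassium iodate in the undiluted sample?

0.09742 mol/L

n(S2O3^2-) = 0.01311 × 0.04290 = 5.624 × 10^-4 mol
n(I2) = n(S2O3^2-)/2 = 2.812 × 10^-4 mol
From the 1:3 ratio, n(IO3^-) in the aliquot = 1/3 × 2.812 × 10^-4 = 9.374 × 10^-5 mol
[IO3^-]_dilute = 9.374 × 10^-5 / 0.009851 = 0.009515 mol/L
[IO3^-]_original = 0.009515 × 100.0/9.767 = 0.09742 mol/L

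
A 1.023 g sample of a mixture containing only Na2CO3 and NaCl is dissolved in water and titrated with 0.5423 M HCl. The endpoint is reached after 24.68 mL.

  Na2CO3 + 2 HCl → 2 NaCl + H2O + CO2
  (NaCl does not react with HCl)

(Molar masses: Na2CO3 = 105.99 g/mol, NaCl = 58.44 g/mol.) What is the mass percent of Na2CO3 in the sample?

69.33 %

n(HCl) = 0.02468 × 0.5423 = 0.01338 mol
Let x = n(Na2CO3), y = n(NaCl).
Titrant: 2x = 0.01338;  mass: 105.99x + 58.44y = 1.023
Solving, x = 6.692 × 10^-3 mol, y = 5.368 × 10^-3 mol
mass of Na2CO3 = 6.692 × 10^-3 × 105.99 = 0.7093 g
% Na2CO3 = 0.7093 / 1.023 × 100 = 69.33 %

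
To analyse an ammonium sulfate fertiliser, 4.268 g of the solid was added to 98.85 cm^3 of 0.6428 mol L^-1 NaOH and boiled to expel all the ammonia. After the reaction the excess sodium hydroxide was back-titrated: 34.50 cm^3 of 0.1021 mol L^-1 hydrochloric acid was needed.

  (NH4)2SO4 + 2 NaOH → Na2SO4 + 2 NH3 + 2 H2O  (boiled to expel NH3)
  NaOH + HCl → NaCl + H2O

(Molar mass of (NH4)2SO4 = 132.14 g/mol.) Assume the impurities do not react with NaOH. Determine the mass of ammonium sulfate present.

n(NaOH) added = 0.09885 × 0.6428 = 0.06354 mol
n(HCl) used in back-titration = 0.03450 × 0.1021 = 3.522 × 10^-3 mol
n(NaOH) left over = 3.522 × 10^-3 mol (1:1 ratio)
n(NaOH) consumed by analyte = 0.06354 − 3.522 × 10^-3 = 0.06002 mol
From the 1:2 ratio, n((NH4)2SO4) = 1/2 × 0.06002 = 0.03001 mol
mass of (NH4)2SO4 = 0.03001 × 132.14 = 3.965 g

3.965 g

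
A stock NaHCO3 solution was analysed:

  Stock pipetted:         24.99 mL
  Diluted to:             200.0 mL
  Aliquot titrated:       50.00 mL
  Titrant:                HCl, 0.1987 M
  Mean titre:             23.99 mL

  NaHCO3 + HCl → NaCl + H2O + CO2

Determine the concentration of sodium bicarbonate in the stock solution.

0.7630 M

n(HCl) = 0.02399 × 0.1987 = 4.767 × 10^-3 mol
n(NaHCO3) in the aliquot = 4.767 × 10^-3 mol (1:1 ratio)
[NaHCO3]_dilute = 4.767 × 10^-3 / 0.05000 = 0.09534 mol/L
Dilution factor = 200.0 / 24.99 = 8.003
[NaHCO3]_stock = 0.09534 × 8.003 = 0.7630 mol/L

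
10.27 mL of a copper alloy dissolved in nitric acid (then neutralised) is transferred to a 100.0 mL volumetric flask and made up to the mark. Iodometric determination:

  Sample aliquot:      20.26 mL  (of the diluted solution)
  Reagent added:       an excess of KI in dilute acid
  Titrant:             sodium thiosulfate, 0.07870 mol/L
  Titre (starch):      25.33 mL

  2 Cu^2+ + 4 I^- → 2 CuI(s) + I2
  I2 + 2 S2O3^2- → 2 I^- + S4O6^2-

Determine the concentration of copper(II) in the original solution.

0.9581 mol/L

n(S2O3^2-) = 0.02533 × 0.07870 = 1.993 × 10^-3 mol
n(I2) = n(S2O3^2-)/2 = 9.967 × 10^-4 mol
From the 2:1 ratio, n(Cu2+) in the aliquot = 2/1 × 9.967 × 10^-4 = 1.993 × 10^-3 mol
[Cu2+]_dilute = 1.993 × 10^-3 / 0.02026 = 0.09839 mol/L
[Cu2+]_original = 0.09839 × 100.0/10.27 = 0.9581 mol/L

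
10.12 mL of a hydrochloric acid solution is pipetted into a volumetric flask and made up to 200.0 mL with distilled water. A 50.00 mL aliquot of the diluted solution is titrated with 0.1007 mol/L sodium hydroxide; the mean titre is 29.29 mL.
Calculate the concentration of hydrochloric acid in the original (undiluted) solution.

1.166 mol/L

HCl + NaOH → NaCl + H2O
n(NaOH) = 0.02929 × 0.1007 = 2.950 × 10^-3 mol
n(HCl) in the aliquot = 2.950 × 10^-3 mol (1:1 ratio)
[HCl]_dilute = 2.950 × 10^-3 / 0.05000 = 0.05899 mol/L
Dilution factor = 200.0 / 10.12 = 19.76
[HCl]_stock = 0.05899 × 19.76 = 1.166 mol/L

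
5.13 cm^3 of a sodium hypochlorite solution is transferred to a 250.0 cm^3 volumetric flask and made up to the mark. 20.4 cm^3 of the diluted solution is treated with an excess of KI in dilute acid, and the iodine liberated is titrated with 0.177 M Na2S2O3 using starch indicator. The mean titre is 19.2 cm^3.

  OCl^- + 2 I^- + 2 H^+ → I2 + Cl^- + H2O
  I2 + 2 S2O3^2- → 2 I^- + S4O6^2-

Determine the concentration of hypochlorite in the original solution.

n(S2O3^2-) = 0.0192 × 0.177 = 3.40 × 10^-3 mol
n(I2) = n(S2O3^2-)/2 = 1.70 × 10^-3 mol
n(OCl^-) in the aliquot = 1.70 × 10^-3 mol (1:1 ratio)
[OCl^-]_dilute = 1.70 × 10^-3 / 0.0204 = 0.0833 mol/L
[OCl^-]_original = 0.0833 × 250.0/5.13 = 4.06 mol/L

4.06 M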